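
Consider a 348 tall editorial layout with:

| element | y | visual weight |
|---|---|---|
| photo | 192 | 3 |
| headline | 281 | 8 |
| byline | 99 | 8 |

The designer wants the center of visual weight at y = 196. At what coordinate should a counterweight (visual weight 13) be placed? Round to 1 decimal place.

y ≈ 204.3

New total weight: (3 + 8 + 8) + 13 = 32.
Along y: (3616 + 13·y) / 32 = 196 (existing moment 3·192 + 8·281 + 8·99 = 3616) ⇒ y = (6272 − 3616) / 13 ≈ 204.31.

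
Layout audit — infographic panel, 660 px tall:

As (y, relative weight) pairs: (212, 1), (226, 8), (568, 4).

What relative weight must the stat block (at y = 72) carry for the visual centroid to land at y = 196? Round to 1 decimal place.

w ≈ 14.1

Existing Σw = 13 (1 + 8 + 4); existing moment 1·212 + 8·226 + 4·568 = 4292.
For the centroid to hit 196: (4292 + w·72) / (13 + w) = 196.
Solving: w = (196·13 − 4292) / (72 − 196) = -1744 / -124 ≈ 14.06.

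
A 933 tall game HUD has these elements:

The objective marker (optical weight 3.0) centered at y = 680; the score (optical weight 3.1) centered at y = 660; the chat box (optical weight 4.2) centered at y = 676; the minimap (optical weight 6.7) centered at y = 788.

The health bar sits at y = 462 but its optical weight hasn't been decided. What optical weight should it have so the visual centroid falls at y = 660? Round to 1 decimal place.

Existing Σw = 17.0 (3.0 + 3.1 + 4.2 + 6.7); existing moment 3.0·680 + 3.1·660 + 4.2·676 + 6.7·788 = 12204.8.
For the centroid to hit 660: (12204.8 + w·462) / (17.0 + w) = 660.
Rearranging, w·(462 − 660) = 660·17.0 − 12204.8 = -984.8, so w ≈ -984.8/-198 = 4.97.

w ≈ 5.0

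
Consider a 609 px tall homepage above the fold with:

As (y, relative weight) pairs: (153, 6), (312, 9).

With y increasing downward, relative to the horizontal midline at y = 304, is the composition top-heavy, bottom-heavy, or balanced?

top-heavy

Σw = 6 + 9 = 15.
Σw·y = 6·153 + 9·312 = 3726, so ȳ = 3726/15 ≈ 248.40.
248.4 vs midline 304 → top-heavy.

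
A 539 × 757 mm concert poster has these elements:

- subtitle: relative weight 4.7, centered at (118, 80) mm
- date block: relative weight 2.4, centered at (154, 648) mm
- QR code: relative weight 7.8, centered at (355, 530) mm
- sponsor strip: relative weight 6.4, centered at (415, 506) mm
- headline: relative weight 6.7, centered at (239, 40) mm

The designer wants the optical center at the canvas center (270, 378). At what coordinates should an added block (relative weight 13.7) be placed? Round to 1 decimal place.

After adding the added block, total weight = 4.7 + 2.4 + 7.8 + 6.4 + 6.7 + 13.7 = 41.7.
Along x: (7950.5 + 13.7·x) / 41.7 = 270 (existing moment 4.7·118 + 2.4·154 + 7.8·355 + 6.4·415 + 6.7·239 = 7950.5) ⇒ x = (11259.0 − 7950.5) / 13.7 ≈ 241.50.
Along y: (9571.6 + 13.7·y) / 41.7 = 378 (existing moment 4.7·80 + 2.4·648 + 7.8·530 + 6.4·506 + 6.7·40 = 9571.6) ⇒ y = (15762.6 − 9571.6) / 13.7 ≈ 451.90.

(241.5, 451.9)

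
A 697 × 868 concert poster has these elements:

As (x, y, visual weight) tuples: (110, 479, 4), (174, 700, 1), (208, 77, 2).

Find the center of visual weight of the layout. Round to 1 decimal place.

(147.1, 395.7)

Total weight = 4 + 1 + 2 = 7.
x-moment: 4·110 + 1·174 + 2·208 = 1030; centroid 1030/7 ≈ 147.14.
y-moment: 4·479 + 1·700 + 2·77 = 2770; centroid 2770/7 ≈ 395.71.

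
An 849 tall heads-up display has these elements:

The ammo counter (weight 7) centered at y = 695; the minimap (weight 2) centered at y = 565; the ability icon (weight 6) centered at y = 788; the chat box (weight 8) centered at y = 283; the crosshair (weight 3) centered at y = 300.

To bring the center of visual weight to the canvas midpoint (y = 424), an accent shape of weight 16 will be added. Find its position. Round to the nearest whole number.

y ≈ 245

With the accent shape, Σw becomes 7 + 2 + 6 + 8 + 3 + 16 = 42.
Along y: (13887 + 16·y) / 42 = 424 (existing moment 7·695 + 2·565 + 6·788 + 8·283 + 3·300 = 13887) ⇒ y = (17808 − 13887) / 16 ≈ 245.06.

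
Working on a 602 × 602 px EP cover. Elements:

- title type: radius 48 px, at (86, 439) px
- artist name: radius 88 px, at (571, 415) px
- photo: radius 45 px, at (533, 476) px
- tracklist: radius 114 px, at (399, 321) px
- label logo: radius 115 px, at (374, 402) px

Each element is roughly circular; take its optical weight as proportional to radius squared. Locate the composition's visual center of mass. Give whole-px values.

r² weights: title type 48² = 2304, artist name 88² = 7744, photo 45² = 2025, tracklist 114² = 12996, label logo 115² = 13225. Total = 38294.
x-moment: 2304·86 + 7744·571 + 2025·533 + 12996·399 + 13225·374 = 15830847; centroid 15830847/38294 ≈ 413.40.
y-moment: 2304·439 + 7744·415 + 2025·476 + 12996·321 + 13225·402 = 14677282; centroid 14677282/38294 ≈ 383.28.

(413, 383)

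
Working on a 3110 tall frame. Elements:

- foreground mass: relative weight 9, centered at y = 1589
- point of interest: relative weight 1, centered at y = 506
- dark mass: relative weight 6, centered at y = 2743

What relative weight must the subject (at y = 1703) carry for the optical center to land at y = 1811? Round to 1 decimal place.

Known weights sum to 9 + 1 + 6 = 16; their moment is 9·1589 + 1·506 + 6·2743 = 31265.
Balance at y = 1811 requires (31265 + w·1703) / (16 + w) = 1811.
So w = (1811·16 − 31265)/(1703 − 1811) = -2289/-108 ≈ 21.19.

w ≈ 21.2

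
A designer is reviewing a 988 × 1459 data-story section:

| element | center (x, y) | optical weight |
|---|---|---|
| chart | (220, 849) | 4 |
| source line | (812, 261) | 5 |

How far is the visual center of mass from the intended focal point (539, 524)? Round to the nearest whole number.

Σw = 4 + 5 = 9.
x: (4·220 + 5·812) / 9 = 4940 / 9 ≈ 548.89
y: (4·849 + 5·261) / 9 = 4701 / 9 ≈ 522.33
Offset from (539, 524): Δx ≈ 9.89, Δy ≈ -1.67; distance = √(Δx² + Δy²) ≈ 10.03.

≈ 10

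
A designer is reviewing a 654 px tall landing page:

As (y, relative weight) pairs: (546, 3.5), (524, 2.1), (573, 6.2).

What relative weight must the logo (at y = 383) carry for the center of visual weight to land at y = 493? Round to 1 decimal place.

Fixed elements: Σw = 3.5 + 2.1 + 6.2 = 11.8, Σw·y = 3.5·546 + 2.1·524 + 6.2·573 = 6564.0.
For the centroid to hit 493: (6564.0 + w·383) / (11.8 + w) = 493.
Solving: w = (493·11.8 − 6564.0) / (383 − 493) = -746.6 / -110 ≈ 6.79.

w ≈ 6.8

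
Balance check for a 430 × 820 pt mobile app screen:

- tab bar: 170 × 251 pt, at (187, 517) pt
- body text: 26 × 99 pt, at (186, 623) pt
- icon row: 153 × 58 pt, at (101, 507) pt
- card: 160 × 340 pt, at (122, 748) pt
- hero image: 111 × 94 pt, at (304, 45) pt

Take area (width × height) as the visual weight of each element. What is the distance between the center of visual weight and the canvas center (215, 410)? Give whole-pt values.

≈ 181 pt

Taking area as weight: tab bar 170·251 = 42670, body text 26·99 = 2574, icon row 153·58 = 8874, card 160·340 = 54400, hero image 111·94 = 10434. Sum 118952.
Σw·x = 42670·187 + 2574·186 + 8874·101 + 54400·122 + 10434·304 = 19163064, so x̄ = 19163064/118952 ≈ 161.10.
Σw·y = 42670·517 + 2574·623 + 8874·507 + 54400·748 + 10434·45 = 69323840, so ȳ = 69323840/118952 ≈ 582.79.
Relative to (215, 410): Δ = (-53.90, 172.79); |Δ| = √(-53.90² + 172.79²) ≈ 181.00.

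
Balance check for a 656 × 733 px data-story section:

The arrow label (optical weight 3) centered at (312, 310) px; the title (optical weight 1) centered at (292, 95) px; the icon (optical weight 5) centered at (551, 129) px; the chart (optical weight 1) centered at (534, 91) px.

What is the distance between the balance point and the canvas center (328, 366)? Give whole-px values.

Weights sum to 3 + 1 + 5 + 1 = 10.
Σw·x = 3·312 + 1·292 + 5·551 + 1·534 = 4517, so x̄ = 4517/10 ≈ 451.70.
Σw·y = 3·310 + 1·95 + 5·129 + 1·91 = 1761, so ȳ = 1761/10 ≈ 176.10.
Relative to (328, 366): Δ = (123.70, -189.90); |Δ| = √(123.70² + -189.90²) ≈ 226.64.

≈ 227 px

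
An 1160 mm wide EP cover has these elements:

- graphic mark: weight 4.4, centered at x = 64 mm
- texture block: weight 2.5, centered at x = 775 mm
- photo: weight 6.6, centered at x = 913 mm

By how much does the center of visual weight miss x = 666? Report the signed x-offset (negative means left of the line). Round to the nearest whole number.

≈ -55 mm

Σw = 4.4 + 2.5 + 6.6 = 13.5.
x-moment: 4.4·64 + 2.5·775 + 6.6·913 = 8244.9; centroid 8244.9/13.5 ≈ 610.73.
Difference: 610.73 − 666 ≈ -55.27.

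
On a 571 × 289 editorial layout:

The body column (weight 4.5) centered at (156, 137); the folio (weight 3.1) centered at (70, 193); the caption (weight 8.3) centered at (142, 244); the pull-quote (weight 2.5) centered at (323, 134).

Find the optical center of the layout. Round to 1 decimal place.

(157.9, 194.3)

Weights sum to 4.5 + 3.1 + 8.3 + 2.5 = 18.4.
x: (4.5·156 + 3.1·70 + 8.3·142 + 2.5·323) / 18.4 = 2905.1 / 18.4 ≈ 157.89
y: (4.5·137 + 3.1·193 + 8.3·244 + 2.5·134) / 18.4 = 3575.0 / 18.4 ≈ 194.29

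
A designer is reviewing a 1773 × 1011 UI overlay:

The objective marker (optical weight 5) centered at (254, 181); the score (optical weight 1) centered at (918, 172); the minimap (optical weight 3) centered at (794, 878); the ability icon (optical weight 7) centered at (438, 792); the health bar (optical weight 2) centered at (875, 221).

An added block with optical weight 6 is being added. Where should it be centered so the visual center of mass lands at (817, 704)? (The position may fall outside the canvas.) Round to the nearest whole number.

(1704, 1200)

After adding the added block, total weight = 5 + 1 + 3 + 7 + 2 + 6 = 24.
x: need Σw·x = 24·817 = 19608. Existing = 5·254 + 1·918 + 3·794 + 7·438 + 2·875 = 9386. Remainder 10222 / 6 ≈ 1703.67.
y: need Σw·y = 24·704 = 16896. Existing = 5·181 + 1·172 + 3·878 + 7·792 + 2·221 = 9697. Remainder 7199 / 6 ≈ 1199.83.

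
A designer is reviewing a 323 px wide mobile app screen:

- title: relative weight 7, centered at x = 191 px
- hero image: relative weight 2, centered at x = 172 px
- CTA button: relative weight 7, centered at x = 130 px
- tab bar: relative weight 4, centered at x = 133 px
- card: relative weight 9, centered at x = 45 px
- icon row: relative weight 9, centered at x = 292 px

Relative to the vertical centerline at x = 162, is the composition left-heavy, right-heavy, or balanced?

balanced

Weights sum to 7 + 2 + 7 + 4 + 9 + 9 = 38.
x: moment 6156 / weight 38 ≈ 162.00
That equals the midline 162 — balanced.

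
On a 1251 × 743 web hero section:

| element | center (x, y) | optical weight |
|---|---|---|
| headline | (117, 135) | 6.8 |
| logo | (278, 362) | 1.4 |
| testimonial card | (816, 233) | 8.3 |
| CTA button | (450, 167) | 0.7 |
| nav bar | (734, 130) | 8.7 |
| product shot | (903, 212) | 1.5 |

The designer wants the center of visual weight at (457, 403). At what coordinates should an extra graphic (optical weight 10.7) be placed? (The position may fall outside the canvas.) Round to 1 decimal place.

(130.7, 974.7)

New total weight: (6.8 + 1.4 + 8.3 + 0.7 + 8.7 + 1.5) + 10.7 = 38.1.
Along x: (16012.9 + 10.7·x) / 38.1 = 457 (existing moment 6.8·117 + 1.4·278 + 8.3·816 + 0.7·450 + 8.7·734 + 1.5·903 = 16012.9) ⇒ x = (17411.7 − 16012.9) / 10.7 ≈ 130.73.
Along y: (4924.6 + 10.7·y) / 38.1 = 403 (existing moment 6.8·135 + 1.4·362 + 8.3·233 + 0.7·167 + 8.7·130 + 1.5·212 = 4924.6) ⇒ y = (15354.3 − 4924.6) / 10.7 ≈ 974.74.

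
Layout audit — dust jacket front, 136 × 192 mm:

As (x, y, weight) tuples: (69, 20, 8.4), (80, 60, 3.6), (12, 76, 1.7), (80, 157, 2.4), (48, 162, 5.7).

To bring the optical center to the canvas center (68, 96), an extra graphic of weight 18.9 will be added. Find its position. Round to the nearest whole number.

(75, 111)

With the extra graphic, Σw becomes 8.4 + 3.6 + 1.7 + 2.4 + 5.7 + 18.9 = 40.7.
Along x: (1353.6 + 18.9·x) / 40.7 = 68 (existing moment 8.4·69 + 3.6·80 + 1.7·12 + 2.4·80 + 5.7·48 = 1353.6) ⇒ x = (2767.6 − 1353.6) / 18.9 ≈ 74.81.
Along y: (1813.4 + 18.9·y) / 40.7 = 96 (existing moment 8.4·20 + 3.6·60 + 1.7·76 + 2.4·157 + 5.7·162 = 1813.4) ⇒ y = (3907.2 − 1813.4) / 18.9 ≈ 110.78.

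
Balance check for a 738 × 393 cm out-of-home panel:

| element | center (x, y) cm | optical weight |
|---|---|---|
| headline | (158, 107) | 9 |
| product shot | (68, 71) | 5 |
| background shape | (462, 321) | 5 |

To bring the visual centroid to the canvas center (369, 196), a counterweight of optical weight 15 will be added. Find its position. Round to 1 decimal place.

With the counterweight, Σw becomes 9 + 5 + 5 + 15 = 34.
x: need Σw·x = 34·369 = 12546. Existing = 9·158 + 5·68 + 5·462 = 4072. Remainder 8474 / 15 ≈ 564.93.
y: need Σw·y = 34·196 = 6664. Existing = 9·107 + 5·71 + 5·321 = 2923. Remainder 3741 / 15 ≈ 249.40.

(564.9, 249.4)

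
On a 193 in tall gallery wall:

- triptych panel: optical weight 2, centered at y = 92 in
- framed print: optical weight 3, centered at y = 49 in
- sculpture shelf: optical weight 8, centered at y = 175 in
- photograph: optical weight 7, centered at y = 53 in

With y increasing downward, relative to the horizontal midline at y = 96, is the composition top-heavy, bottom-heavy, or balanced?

bottom-heavy

Σw = 2 + 3 + 8 + 7 = 20.
y-moment: 2·92 + 3·49 + 8·175 + 7·53 = 2102; centroid 2102/20 ≈ 105.10.
105.1 vs midline 96 → bottom-heavy.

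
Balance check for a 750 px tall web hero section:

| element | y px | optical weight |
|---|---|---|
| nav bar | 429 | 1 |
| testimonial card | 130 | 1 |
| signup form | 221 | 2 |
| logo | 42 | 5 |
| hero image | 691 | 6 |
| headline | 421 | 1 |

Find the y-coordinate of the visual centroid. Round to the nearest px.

y ≈ 361

Total weight = 1 + 1 + 2 + 5 + 6 + 1 = 16.
y: (1·429 + 1·130 + 2·221 + 5·42 + 6·691 + 1·421) / 16 = 5778 / 16 ≈ 361.12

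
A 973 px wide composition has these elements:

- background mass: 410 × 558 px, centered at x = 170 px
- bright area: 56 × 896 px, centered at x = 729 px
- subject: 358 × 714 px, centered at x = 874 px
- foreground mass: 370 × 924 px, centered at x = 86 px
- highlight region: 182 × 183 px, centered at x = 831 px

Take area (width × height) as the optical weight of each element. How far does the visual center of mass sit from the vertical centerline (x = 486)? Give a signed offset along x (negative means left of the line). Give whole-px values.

Taking area as weight: background mass 410·558 = 228780, bright area 56·896 = 50176, subject 358·714 = 255612, foreground mass 370·924 = 341880, highlight region 182·183 = 33306. Sum 909754.
x: (228780·170 + 50176·729 + 255612·874 + 341880·86 + 33306·831) / 909754 = 355954758 / 909754 ≈ 391.26
Difference: 391.26 − 486 ≈ -94.74.

≈ -95 px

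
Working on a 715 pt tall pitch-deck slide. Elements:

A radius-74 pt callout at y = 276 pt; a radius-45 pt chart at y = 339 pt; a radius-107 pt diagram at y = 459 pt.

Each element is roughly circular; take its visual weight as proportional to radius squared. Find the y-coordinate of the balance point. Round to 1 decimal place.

y ≈ 393.3

Weights ∝ r²: callout 74² = 5476, chart 45² = 2025, diagram 107² = 11449; Σw = 18950.
Σw·y = 5476·276 + 2025·339 + 11449·459 = 7452942, so ȳ = 7452942/18950 ≈ 393.30.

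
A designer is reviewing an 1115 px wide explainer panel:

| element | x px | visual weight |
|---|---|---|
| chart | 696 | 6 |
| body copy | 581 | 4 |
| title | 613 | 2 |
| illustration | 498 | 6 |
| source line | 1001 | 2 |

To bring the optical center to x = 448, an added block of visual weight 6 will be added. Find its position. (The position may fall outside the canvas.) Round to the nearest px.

x ≈ -178

After adding the added block, total weight = 6 + 4 + 2 + 6 + 2 + 6 = 26.
Along x: (12716 + 6·x) / 26 = 448 (existing moment 6·696 + 4·581 + 2·613 + 6·498 + 2·1001 = 12716) ⇒ x = (11648 − 12716) / 6 ≈ -178.00.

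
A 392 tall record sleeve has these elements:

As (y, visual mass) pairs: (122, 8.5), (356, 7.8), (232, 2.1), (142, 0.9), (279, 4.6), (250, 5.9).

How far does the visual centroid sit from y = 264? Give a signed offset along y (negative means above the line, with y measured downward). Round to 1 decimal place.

≈ -22.8

Σw = 8.5 + 7.8 + 2.1 + 0.9 + 4.6 + 5.9 = 29.8.
Σw·y = 7187.2; ȳ = 7187.2/29.8 ≈ 241.18.
Difference: 241.18 − 264 ≈ -22.82.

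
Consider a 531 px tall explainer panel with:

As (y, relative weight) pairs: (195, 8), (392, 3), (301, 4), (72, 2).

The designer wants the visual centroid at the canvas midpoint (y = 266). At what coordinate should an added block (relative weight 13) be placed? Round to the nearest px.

y ≈ 300

With the added block, Σw becomes 8 + 3 + 4 + 2 + 13 = 30.
y: need Σw·y = 30·266 = 7980. Existing = 8·195 + 3·392 + 4·301 + 2·72 = 4084. Remainder 3896 / 13 ≈ 299.69.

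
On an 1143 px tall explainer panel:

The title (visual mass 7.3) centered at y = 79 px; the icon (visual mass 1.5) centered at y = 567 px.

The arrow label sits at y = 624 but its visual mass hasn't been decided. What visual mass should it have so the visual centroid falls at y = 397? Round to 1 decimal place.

Existing Σw = 8.8 (7.3 + 1.5); existing moment 7.3·79 + 1.5·567 = 1427.2.
Balance at y = 397 requires (1427.2 + w·624) / (8.8 + w) = 397.
Rearranging, w·(624 − 397) = 397·8.8 − 1427.2 = 2066.4, so w ≈ 2066.4/227 = 9.10.

w ≈ 9.1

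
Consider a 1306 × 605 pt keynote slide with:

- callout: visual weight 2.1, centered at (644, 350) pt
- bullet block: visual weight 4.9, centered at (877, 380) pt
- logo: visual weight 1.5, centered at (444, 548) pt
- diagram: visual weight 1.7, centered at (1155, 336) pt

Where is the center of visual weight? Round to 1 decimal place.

(811.7, 391.2)

Σw = 2.1 + 4.9 + 1.5 + 1.7 = 10.2.
x: (2.1·644 + 4.9·877 + 1.5·444 + 1.7·1155) / 10.2 = 8279.2 / 10.2 ≈ 811.69
y: (2.1·350 + 4.9·380 + 1.5·548 + 1.7·336) / 10.2 = 3990.2 / 10.2 ≈ 391.20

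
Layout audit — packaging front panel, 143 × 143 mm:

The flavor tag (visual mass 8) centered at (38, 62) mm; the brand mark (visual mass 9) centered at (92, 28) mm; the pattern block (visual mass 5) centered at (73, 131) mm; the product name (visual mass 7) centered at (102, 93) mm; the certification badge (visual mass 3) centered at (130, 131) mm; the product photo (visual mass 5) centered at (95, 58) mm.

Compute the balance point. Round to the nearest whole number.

Weights sum to 8 + 9 + 5 + 7 + 3 + 5 = 37.
x-moment: 8·38 + 9·92 + 5·73 + 7·102 + 3·130 + 5·95 = 3076; centroid 3076/37 ≈ 83.14.
y-moment: 8·62 + 9·28 + 5·131 + 7·93 + 3·131 + 5·58 = 2737; centroid 2737/37 ≈ 73.97.

(83, 74)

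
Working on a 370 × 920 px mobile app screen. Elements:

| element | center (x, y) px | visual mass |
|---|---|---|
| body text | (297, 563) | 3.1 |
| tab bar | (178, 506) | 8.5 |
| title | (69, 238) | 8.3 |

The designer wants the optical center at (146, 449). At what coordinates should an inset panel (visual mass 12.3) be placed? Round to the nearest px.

(138, 523)

With the inset panel, Σw becomes 3.1 + 8.5 + 8.3 + 12.3 = 32.2.
x: target moment 32.2×146 = 4701.2; current 3.1·297 + 8.5·178 + 8.3·69 = 3006.4; the inset panel supplies 1694.8, so x = 1694.8/12.3 ≈ 137.79.
y: target moment 32.2×449 = 14457.8; current 3.1·563 + 8.5·506 + 8.3·238 = 8021.7; the inset panel supplies 6436.1, so y = 6436.1/12.3 ≈ 523.26.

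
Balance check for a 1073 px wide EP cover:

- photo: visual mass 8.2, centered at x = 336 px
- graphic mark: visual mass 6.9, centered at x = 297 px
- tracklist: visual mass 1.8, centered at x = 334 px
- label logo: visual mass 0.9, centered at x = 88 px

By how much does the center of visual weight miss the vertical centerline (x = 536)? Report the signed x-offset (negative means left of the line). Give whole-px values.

Σw = 8.2 + 6.9 + 1.8 + 0.9 = 17.8.
Σw·x = 8.2·336 + 6.9·297 + 1.8·334 + 0.9·88 = 5484.9, so x̄ = 5484.9/17.8 ≈ 308.14.
Against x = 536, that's 308.14 − 536 = -227.86.

≈ -228 px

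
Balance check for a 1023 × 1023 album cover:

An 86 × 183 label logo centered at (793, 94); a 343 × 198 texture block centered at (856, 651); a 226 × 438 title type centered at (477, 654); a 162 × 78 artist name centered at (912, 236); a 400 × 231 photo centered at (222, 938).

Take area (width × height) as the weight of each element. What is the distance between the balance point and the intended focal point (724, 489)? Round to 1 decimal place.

≈ 289.6

Areas: label logo 86·183 = 15738, texture block 343·198 = 67914, title type 226·438 = 98988, artist name 162·78 = 12636, photo 400·231 = 92400. Total weight = 287676.
x: (15738·793 + 67914·856 + 98988·477 + 12636·912 + 92400·222) / 287676 = 149868726 / 287676 ≈ 520.96
y: (15738·94 + 67914·651 + 98988·654 + 12636·236 + 92400·938) / 287676 = 200082834 / 287676 ≈ 695.51
Offset from (724, 489): Δx ≈ -203.04, Δy ≈ 206.51; distance = √(Δx² + Δy²) ≈ 289.61.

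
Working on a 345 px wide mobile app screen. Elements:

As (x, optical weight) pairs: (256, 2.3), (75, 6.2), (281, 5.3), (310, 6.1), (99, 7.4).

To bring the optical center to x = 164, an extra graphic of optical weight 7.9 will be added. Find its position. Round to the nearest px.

After adding the extra graphic, total weight = 2.3 + 6.2 + 5.3 + 6.1 + 7.4 + 7.9 = 35.2.
x: need Σw·x = 35.2·164 = 5772.8. Existing = 2.3·256 + 6.2·75 + 5.3·281 + 6.1·310 + 7.4·99 = 5166.7. Remainder 606.1 / 7.9 ≈ 76.72.

x ≈ 77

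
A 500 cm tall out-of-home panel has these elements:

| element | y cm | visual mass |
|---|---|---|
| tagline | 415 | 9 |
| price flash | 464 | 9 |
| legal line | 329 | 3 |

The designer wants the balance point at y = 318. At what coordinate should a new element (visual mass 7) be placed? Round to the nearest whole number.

After adding the new element, total weight = 9 + 9 + 3 + 7 = 28.
Along y: (8898 + 7·y) / 28 = 318 (existing moment 9·415 + 9·464 + 3·329 = 8898) ⇒ y = (8904 − 8898) / 7 ≈ 0.86.

y ≈ 1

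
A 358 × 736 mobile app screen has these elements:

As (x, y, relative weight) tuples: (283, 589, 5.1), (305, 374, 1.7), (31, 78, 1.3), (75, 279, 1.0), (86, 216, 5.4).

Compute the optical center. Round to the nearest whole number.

(175, 358)

Weights sum to 5.1 + 1.7 + 1.3 + 1.0 + 5.4 = 14.5.
x: (5.1·283 + 1.7·305 + 1.3·31 + 1.0·75 + 5.4·86) / 14.5 = 2541.5 / 14.5 ≈ 175.28
y: (5.1·589 + 1.7·374 + 1.3·78 + 1.0·279 + 5.4·216) / 14.5 = 5186.5 / 14.5 ≈ 357.69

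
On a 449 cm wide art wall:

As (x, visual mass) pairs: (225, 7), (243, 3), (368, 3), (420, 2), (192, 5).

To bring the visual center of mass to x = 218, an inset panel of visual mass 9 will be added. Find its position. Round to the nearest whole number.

With the inset panel, Σw becomes 7 + 3 + 3 + 2 + 5 + 9 = 29.
Along x: (5208 + 9·x) / 29 = 218 (existing moment 7·225 + 3·243 + 3·368 + 2·420 + 5·192 = 5208) ⇒ x = (6322 − 5208) / 9 ≈ 123.78.

x ≈ 124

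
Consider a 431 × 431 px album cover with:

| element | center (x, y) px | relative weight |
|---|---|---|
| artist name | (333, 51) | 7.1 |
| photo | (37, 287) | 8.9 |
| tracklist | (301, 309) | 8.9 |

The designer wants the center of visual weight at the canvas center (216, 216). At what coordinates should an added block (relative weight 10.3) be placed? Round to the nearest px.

With the added block, Σw becomes 7.1 + 8.9 + 8.9 + 10.3 = 35.2.
x: need Σw·x = 35.2·216 = 7603.2. Existing = 7.1·333 + 8.9·37 + 8.9·301 = 5372.5. Remainder 2230.7 / 10.3 ≈ 216.57.
y: need Σw·y = 35.2·216 = 7603.2. Existing = 7.1·51 + 8.9·287 + 8.9·309 = 5666.5. Remainder 1936.7 / 10.3 ≈ 188.03.

(217, 188)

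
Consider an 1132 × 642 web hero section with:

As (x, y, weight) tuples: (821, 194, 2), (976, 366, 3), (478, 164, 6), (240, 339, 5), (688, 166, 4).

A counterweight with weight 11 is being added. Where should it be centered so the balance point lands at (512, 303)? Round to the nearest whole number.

(407, 415)

After adding the counterweight, total weight = 2 + 3 + 6 + 5 + 4 + 11 = 31.
x: need Σw·x = 31·512 = 15872. Existing = 2·821 + 3·976 + 6·478 + 5·240 + 4·688 = 11390. Remainder 4482 / 11 ≈ 407.45.
y: need Σw·y = 31·303 = 9393. Existing = 2·194 + 3·366 + 6·164 + 5·339 + 4·166 = 4829. Remainder 4564 / 11 ≈ 414.91.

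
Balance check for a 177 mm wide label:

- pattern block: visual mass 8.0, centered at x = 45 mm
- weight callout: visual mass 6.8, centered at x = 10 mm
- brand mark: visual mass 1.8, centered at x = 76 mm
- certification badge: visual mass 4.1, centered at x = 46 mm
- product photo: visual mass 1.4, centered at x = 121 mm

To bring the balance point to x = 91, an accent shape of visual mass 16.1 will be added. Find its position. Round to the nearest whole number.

New total weight: (8.0 + 6.8 + 1.8 + 4.1 + 1.4) + 16.1 = 38.2.
x: target moment 38.2×91 = 3476.2; current 8.0·45 + 6.8·10 + 1.8·76 + 4.1·46 + 1.4·121 = 922.8; the accent shape supplies 2553.4, so x = 2553.4/16.1 ≈ 158.60.

x ≈ 159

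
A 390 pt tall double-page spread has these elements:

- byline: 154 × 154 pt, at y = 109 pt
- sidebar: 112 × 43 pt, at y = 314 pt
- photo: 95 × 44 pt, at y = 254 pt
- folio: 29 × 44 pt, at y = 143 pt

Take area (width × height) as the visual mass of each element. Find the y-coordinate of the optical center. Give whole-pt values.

Taking area as weight: byline 154·154 = 23716, sidebar 112·43 = 4816, photo 95·44 = 4180, folio 29·44 = 1276. Sum 33988.
y-moment: 23716·109 + 4816·314 + 4180·254 + 1276·143 = 5341456; centroid 5341456/33988 ≈ 157.16.

y ≈ 157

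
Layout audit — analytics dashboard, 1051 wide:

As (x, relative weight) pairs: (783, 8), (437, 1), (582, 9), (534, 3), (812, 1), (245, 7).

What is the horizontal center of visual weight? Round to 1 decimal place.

Total weight = 8 + 1 + 9 + 3 + 1 + 7 = 29.
Σw·x = 16068; x̄ = 16068/29 ≈ 554.07.

x ≈ 554.1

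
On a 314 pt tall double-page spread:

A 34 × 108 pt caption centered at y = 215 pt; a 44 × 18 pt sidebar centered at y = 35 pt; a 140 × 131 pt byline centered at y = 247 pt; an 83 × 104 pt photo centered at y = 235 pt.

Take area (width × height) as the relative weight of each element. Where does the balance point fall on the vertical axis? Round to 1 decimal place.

y ≈ 234.6

Areas → weights: caption 34·108 = 3672, sidebar 44·18 = 792, byline 140·131 = 18340, photo 83·104 = 8632; Σw = 31436.
y-moment: 3672·215 + 792·35 + 18340·247 + 8632·235 = 7375700; centroid 7375700/31436 ≈ 234.63.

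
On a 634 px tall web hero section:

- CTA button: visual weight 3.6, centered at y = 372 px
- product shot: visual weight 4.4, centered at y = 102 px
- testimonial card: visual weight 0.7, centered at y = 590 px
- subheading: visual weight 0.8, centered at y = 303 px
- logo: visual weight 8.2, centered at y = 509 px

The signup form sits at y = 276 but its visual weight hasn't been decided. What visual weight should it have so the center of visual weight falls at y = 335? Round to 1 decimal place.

Existing Σw = 17.7 (3.6 + 4.4 + 0.7 + 0.8 + 8.2); existing moment 3.6·372 + 4.4·102 + 0.7·590 + 0.8·303 + 8.2·509 = 6617.2.
Set Σw·y/Σw = 335: (6617.2 + 276w) = 335·(17.7 + w).
Rearranging, w·(276 − 335) = 335·17.7 − 6617.2 = -687.7, so w ≈ -687.7/-59 = 11.66.

w ≈ 11.7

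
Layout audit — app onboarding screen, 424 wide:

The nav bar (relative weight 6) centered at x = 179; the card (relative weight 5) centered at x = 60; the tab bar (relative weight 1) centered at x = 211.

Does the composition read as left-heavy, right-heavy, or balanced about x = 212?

left-heavy

Total weight = 6 + 5 + 1 = 12.
x: (6·179 + 5·60 + 1·211) / 12 = 1585 / 12 ≈ 132.08
132.1 vs midline 212 → left-heavy.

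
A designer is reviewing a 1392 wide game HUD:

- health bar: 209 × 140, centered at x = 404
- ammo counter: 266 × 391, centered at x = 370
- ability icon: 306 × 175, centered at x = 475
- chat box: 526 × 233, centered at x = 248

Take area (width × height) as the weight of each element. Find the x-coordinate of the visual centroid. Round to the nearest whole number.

x ≈ 343

Areas: health bar 209·140 = 29260, ammo counter 266·391 = 104006, ability icon 306·175 = 53550, chat box 526·233 = 122558. Total weight = 309374.
Σw·x = 29260·404 + 104006·370 + 53550·475 + 122558·248 = 106133894, so x̄ = 106133894/309374 ≈ 343.06.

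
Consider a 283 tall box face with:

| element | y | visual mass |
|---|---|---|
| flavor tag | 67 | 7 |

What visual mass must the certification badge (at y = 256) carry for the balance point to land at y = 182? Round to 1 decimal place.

Known: weight 7 with moment 7·67 = 469.
Set Σw·y/Σw = 182: (469 + 256w) = 182·(7 + w).
Solving: w = (182·7 − 469) / (256 − 182) = 805 / 74 ≈ 10.88.

w ≈ 10.9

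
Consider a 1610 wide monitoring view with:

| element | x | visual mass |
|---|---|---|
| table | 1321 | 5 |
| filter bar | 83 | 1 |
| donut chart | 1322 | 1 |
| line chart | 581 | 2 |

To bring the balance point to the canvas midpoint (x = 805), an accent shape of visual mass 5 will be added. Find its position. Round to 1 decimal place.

x ≈ 419.6

New total weight: (5 + 1 + 1 + 2) + 5 = 14.
Along x: (9172 + 5·x) / 14 = 805 (existing moment 5·1321 + 1·83 + 1·1322 + 2·581 = 9172) ⇒ x = (11270 − 9172) / 5 ≈ 419.60.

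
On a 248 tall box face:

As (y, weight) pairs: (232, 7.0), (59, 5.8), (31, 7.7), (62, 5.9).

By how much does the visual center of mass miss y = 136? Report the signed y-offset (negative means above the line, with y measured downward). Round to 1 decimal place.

≈ -38.6

Total weight = 7.0 + 5.8 + 7.7 + 5.9 = 26.4.
y-moment: 7.0·232 + 5.8·59 + 7.7·31 + 5.9·62 = 2570.7; centroid 2570.7/26.4 ≈ 97.38.
Difference: 97.38 − 136 ≈ -38.62.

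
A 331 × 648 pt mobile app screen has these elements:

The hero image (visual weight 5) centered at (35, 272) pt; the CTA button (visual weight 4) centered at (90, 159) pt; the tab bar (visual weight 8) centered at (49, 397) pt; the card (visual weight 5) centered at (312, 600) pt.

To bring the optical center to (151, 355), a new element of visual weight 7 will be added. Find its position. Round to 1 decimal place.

New total weight: (5 + 4 + 8 + 5) + 7 = 29.
x: need Σw·x = 29·151 = 4379. Existing = 5·35 + 4·90 + 8·49 + 5·312 = 2487. Remainder 1892 / 7 ≈ 270.29.
y: need Σw·y = 29·355 = 10295. Existing = 5·272 + 4·159 + 8·397 + 5·600 = 8172. Remainder 2123 / 7 ≈ 303.29.

(270.3, 303.3)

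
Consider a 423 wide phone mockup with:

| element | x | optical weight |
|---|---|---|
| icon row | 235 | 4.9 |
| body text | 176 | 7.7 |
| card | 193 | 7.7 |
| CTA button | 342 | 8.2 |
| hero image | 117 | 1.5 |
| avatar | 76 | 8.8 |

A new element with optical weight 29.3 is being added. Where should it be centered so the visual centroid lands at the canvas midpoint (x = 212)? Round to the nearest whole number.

x ≈ 232

After adding the new element, total weight = 4.9 + 7.7 + 7.7 + 8.2 + 1.5 + 8.8 + 29.3 = 68.1.
Along x: (7641.5 + 29.3·x) / 68.1 = 212 (existing moment 4.9·235 + 7.7·176 + 7.7·193 + 8.2·342 + 1.5·117 + 8.8·76 = 7641.5) ⇒ x = (14437.2 − 7641.5) / 29.3 ≈ 231.94.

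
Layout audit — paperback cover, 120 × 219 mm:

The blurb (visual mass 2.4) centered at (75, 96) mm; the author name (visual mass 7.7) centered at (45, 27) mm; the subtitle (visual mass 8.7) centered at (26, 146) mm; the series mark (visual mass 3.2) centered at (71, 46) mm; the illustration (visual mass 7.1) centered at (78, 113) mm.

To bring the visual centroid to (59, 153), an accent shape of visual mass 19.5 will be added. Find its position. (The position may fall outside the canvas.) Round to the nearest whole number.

After adding the accent shape, total weight = 2.4 + 7.7 + 8.7 + 3.2 + 7.1 + 19.5 = 48.6.
Along x: (1533.7 + 19.5·x) / 48.6 = 59 (existing moment 2.4·75 + 7.7·45 + 8.7·26 + 3.2·71 + 7.1·78 = 1533.7) ⇒ x = (2867.4 − 1533.7) / 19.5 ≈ 68.39.
Along y: (2658.0 + 19.5·y) / 48.6 = 153 (existing moment 2.4·96 + 7.7·27 + 8.7·146 + 3.2·46 + 7.1·113 = 2658.0) ⇒ y = (7435.8 − 2658.0) / 19.5 ≈ 245.02.

(68, 245)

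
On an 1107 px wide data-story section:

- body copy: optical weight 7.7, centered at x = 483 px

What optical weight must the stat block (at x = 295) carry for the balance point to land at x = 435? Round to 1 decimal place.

w ≈ 2.6

The single fixed element contributes weight 7.7, moment 7.7·483 = 3719.1.
For the centroid to hit 435: (3719.1 + w·295) / (7.7 + w) = 435.
So w = (435·7.7 − 3719.1)/(295 − 435) = -369.6/-140 ≈ 2.64.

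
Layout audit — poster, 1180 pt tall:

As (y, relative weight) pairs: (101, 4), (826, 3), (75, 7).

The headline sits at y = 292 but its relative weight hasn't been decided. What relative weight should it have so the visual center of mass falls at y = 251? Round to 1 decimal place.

Known weights sum to 4 + 3 + 7 = 14; their moment is 4·101 + 3·826 + 7·75 = 3407.
Balance at y = 251 requires (3407 + w·292) / (14 + w) = 251.
Solving: w = (251·14 − 3407) / (292 − 251) = 107 / 41 ≈ 2.61.

w ≈ 2.6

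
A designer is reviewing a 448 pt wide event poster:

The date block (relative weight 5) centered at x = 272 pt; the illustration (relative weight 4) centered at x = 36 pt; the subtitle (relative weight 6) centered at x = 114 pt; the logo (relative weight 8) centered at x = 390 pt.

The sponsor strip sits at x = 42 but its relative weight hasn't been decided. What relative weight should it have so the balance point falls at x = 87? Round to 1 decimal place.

w ≈ 73.5

Known weights sum to 5 + 4 + 6 + 8 = 23; their moment is 5·272 + 4·36 + 6·114 + 8·390 = 5308.
Balance at x = 87 requires (5308 + w·42) / (23 + w) = 87.
Solving: w = (87·23 − 5308) / (42 − 87) = -3307 / -45 ≈ 73.49.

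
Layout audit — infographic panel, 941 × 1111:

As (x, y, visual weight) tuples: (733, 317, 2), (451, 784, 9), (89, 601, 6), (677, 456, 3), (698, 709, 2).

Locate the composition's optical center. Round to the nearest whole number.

(431, 640)

Total weight = 2 + 9 + 6 + 3 + 2 = 22.
x-moment: 2·733 + 9·451 + 6·89 + 3·677 + 2·698 = 9486; centroid 9486/22 ≈ 431.18.
y-moment: 2·317 + 9·784 + 6·601 + 3·456 + 2·709 = 14082; centroid 14082/22 ≈ 640.09.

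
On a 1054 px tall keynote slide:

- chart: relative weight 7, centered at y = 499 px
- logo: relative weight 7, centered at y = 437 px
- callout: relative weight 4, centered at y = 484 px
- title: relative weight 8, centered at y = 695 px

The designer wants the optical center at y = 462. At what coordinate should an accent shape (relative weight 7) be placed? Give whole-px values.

New total weight: (7 + 7 + 4 + 8) + 7 = 33.
y: need Σw·y = 33·462 = 15246. Existing = 7·499 + 7·437 + 4·484 + 8·695 = 14048. Remainder 1198 / 7 ≈ 171.14.

y ≈ 171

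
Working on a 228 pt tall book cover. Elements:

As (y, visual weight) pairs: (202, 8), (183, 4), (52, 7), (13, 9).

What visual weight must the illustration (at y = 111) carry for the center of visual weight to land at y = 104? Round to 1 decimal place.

Fixed elements: Σw = 8 + 4 + 7 + 9 = 28, Σw·y = 8·202 + 4·183 + 7·52 + 9·13 = 2829.
For the centroid to hit 104: (2829 + w·111) / (28 + w) = 104.
Rearranging, w·(111 − 104) = 104·28 − 2829 = 83, so w ≈ 83/7 = 11.86.

w ≈ 11.9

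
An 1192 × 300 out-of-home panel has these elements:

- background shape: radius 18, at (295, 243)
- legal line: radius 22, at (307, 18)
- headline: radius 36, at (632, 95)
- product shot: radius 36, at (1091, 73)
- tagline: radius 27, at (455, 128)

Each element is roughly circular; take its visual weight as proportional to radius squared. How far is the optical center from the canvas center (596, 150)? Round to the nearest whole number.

≈ 100

r² weights: background shape 18² = 324, legal line 22² = 484, headline 36² = 1296, product shot 36² = 1296, tagline 27² = 729. Total = 4129.
Σw·x = 324·295 + 484·307 + 1296·632 + 1296·1091 + 729·455 = 2808871, so x̄ = 2808871/4129 ≈ 680.28.
Σw·y = 324·243 + 484·18 + 1296·95 + 1296·73 + 729·128 = 398484, so ȳ = 398484/4129 ≈ 96.51.
Offset from (596, 150): Δx ≈ 84.28, Δy ≈ -53.49; distance = √(Δx² + Δy²) ≈ 99.82.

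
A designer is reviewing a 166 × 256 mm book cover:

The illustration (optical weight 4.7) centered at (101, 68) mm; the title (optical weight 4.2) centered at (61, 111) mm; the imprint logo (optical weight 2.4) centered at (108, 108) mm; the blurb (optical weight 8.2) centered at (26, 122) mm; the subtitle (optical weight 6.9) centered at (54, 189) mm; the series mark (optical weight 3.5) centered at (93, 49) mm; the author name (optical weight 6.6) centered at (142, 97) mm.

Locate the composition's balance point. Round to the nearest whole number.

(78, 114)

Weights sum to 4.7 + 4.2 + 2.4 + 8.2 + 6.9 + 3.5 + 6.6 = 36.5.
Σw·x = 2838.6; x̄ = 2838.6/36.5 ≈ 77.77.
Σw·y = 4161.2; ȳ = 4161.2/36.5 ≈ 114.01.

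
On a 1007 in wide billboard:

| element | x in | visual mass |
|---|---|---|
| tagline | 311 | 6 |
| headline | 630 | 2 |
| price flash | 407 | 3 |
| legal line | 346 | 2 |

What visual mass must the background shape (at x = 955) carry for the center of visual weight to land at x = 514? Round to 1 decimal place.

Existing Σw = 13 (6 + 2 + 3 + 2); existing moment 6·311 + 2·630 + 3·407 + 2·346 = 5039.
Balance at x = 514 requires (5039 + w·955) / (13 + w) = 514.
Rearranging, w·(955 − 514) = 514·13 − 5039 = 1643, so w ≈ 1643/441 = 3.73.

w ≈ 3.7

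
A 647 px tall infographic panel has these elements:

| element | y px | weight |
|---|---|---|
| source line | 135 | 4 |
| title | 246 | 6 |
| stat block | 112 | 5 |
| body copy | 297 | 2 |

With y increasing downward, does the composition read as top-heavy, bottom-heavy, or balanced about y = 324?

top-heavy

Weights sum to 4 + 6 + 5 + 2 = 17.
y-moment: 4·135 + 6·246 + 5·112 + 2·297 = 3170; centroid 3170/17 ≈ 186.47.
Since 186.5 is above (smaller y than) 324, the composition reads top-heavy.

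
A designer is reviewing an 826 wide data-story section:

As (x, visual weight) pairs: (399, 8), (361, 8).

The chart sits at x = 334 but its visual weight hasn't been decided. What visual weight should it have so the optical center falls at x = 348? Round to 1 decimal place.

Fixed elements: Σw = 8 + 8 = 16, Σw·x = 8·399 + 8·361 = 6080.
For the centroid to hit 348: (6080 + w·334) / (16 + w) = 348.
So w = (348·16 − 6080)/(334 − 348) = -512/-14 ≈ 36.57.

w ≈ 36.6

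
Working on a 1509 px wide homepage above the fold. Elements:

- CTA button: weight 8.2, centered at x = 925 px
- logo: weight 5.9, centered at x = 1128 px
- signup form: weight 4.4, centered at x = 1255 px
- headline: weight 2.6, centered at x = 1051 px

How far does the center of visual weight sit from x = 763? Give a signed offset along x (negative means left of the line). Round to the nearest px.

Σw = 8.2 + 5.9 + 4.4 + 2.6 = 21.1.
x-moment: 8.2·925 + 5.9·1128 + 4.4·1255 + 2.6·1051 = 22494.8; centroid 22494.8/21.1 ≈ 1066.10.
Offset from x = 763: 1066.10 − 763 ≈ 303.10.

≈ 303 px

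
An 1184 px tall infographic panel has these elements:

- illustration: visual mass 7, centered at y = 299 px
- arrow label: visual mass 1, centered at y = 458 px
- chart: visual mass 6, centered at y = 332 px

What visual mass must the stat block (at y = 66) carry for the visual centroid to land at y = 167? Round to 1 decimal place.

Known weights sum to 7 + 1 + 6 = 14; their moment is 7·299 + 1·458 + 6·332 = 4543.
Set Σw·y/Σw = 167: (4543 + 66w) = 167·(14 + w).
So w = (167·14 − 4543)/(66 − 167) = -2205/-101 ≈ 21.83.

w ≈ 21.8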